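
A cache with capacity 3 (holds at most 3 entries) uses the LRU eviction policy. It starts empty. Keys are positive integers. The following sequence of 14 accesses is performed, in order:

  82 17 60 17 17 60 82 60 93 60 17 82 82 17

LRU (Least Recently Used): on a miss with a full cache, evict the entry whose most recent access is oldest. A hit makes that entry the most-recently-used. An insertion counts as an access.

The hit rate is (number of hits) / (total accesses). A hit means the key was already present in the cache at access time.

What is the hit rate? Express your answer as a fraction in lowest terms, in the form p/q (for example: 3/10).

Answer: 4/7

Derivation:
LRU simulation (capacity=3):
  1. access 82: MISS. Cache (LRU->MRU): [82]
  2. access 17: MISS. Cache (LRU->MRU): [82 17]
  3. access 60: MISS. Cache (LRU->MRU): [82 17 60]
  4. access 17: HIT. Cache (LRU->MRU): [82 60 17]
  5. access 17: HIT. Cache (LRU->MRU): [82 60 17]
  6. access 60: HIT. Cache (LRU->MRU): [82 17 60]
  7. access 82: HIT. Cache (LRU->MRU): [17 60 82]
  8. access 60: HIT. Cache (LRU->MRU): [17 82 60]
  9. access 93: MISS, evict 17. Cache (LRU->MRU): [82 60 93]
  10. access 60: HIT. Cache (LRU->MRU): [82 93 60]
  11. access 17: MISS, evict 82. Cache (LRU->MRU): [93 60 17]
  12. access 82: MISS, evict 93. Cache (LRU->MRU): [60 17 82]
  13. access 82: HIT. Cache (LRU->MRU): [60 17 82]
  14. access 17: HIT. Cache (LRU->MRU): [60 82 17]
Total: 8 hits, 6 misses, 3 evictions

Hit rate = 8/14 = 4/7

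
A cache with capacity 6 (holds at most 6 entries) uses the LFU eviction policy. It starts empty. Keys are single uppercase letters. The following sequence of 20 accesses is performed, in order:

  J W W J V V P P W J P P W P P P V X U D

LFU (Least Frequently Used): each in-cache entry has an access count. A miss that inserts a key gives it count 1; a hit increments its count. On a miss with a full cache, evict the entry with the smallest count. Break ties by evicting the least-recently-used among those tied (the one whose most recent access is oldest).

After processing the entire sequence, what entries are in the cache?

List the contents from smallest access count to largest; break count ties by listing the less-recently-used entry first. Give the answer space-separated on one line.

Answer: U D J V W P

Derivation:
LFU simulation (capacity=6):
  1. access J: MISS. Cache: [J(c=1)]
  2. access W: MISS. Cache: [J(c=1) W(c=1)]
  3. access W: HIT, count now 2. Cache: [J(c=1) W(c=2)]
  4. access J: HIT, count now 2. Cache: [W(c=2) J(c=2)]
  5. access V: MISS. Cache: [V(c=1) W(c=2) J(c=2)]
  6. access V: HIT, count now 2. Cache: [W(c=2) J(c=2) V(c=2)]
  7. access P: MISS. Cache: [P(c=1) W(c=2) J(c=2) V(c=2)]
  8. access P: HIT, count now 2. Cache: [W(c=2) J(c=2) V(c=2) P(c=2)]
  9. access W: HIT, count now 3. Cache: [J(c=2) V(c=2) P(c=2) W(c=3)]
  10. access J: HIT, count now 3. Cache: [V(c=2) P(c=2) W(c=3) J(c=3)]
  11. access P: HIT, count now 3. Cache: [V(c=2) W(c=3) J(c=3) P(c=3)]
  12. access P: HIT, count now 4. Cache: [V(c=2) W(c=3) J(c=3) P(c=4)]
  13. access W: HIT, count now 4. Cache: [V(c=2) J(c=3) P(c=4) W(c=4)]
  14. access P: HIT, count now 5. Cache: [V(c=2) J(c=3) W(c=4) P(c=5)]
  15. access P: HIT, count now 6. Cache: [V(c=2) J(c=3) W(c=4) P(c=6)]
  16. access P: HIT, count now 7. Cache: [V(c=2) J(c=3) W(c=4) P(c=7)]
  17. access V: HIT, count now 3. Cache: [J(c=3) V(c=3) W(c=4) P(c=7)]
  18. access X: MISS. Cache: [X(c=1) J(c=3) V(c=3) W(c=4) P(c=7)]
  19. access U: MISS. Cache: [X(c=1) U(c=1) J(c=3) V(c=3) W(c=4) P(c=7)]
  20. access D: MISS, evict X(c=1). Cache: [U(c=1) D(c=1) J(c=3) V(c=3) W(c=4) P(c=7)]
Total: 13 hits, 7 misses, 1 evictions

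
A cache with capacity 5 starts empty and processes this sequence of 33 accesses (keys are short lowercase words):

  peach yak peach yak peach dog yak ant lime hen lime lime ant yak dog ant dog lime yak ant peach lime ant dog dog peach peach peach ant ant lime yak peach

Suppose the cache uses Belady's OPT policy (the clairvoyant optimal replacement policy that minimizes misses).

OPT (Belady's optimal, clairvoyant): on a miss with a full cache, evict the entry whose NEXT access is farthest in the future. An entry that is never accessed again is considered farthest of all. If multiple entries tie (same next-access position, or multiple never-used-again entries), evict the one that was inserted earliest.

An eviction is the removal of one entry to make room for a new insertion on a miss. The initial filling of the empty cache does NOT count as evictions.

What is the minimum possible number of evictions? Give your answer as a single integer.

OPT (Belady) simulation (capacity=5):
  1. access peach: MISS. Cache: [peach]
  2. access yak: MISS. Cache: [peach yak]
  3. access peach: HIT. Next use of peach: step 5. Cache: [peach yak]
  4. access yak: HIT. Next use of yak: step 7. Cache: [peach yak]
  5. access peach: HIT. Next use of peach: step 21. Cache: [peach yak]
  6. access dog: MISS. Cache: [peach yak dog]
  7. access yak: HIT. Next use of yak: step 14. Cache: [peach yak dog]
  8. access ant: MISS. Cache: [peach yak dog ant]
  9. access lime: MISS. Cache: [peach yak dog ant lime]
  10. access hen: MISS, evict peach (next use: step 21). Cache: [yak dog ant lime hen]
  11. access lime: HIT. Next use of lime: step 12. Cache: [yak dog ant lime hen]
  12. access lime: HIT. Next use of lime: step 18. Cache: [yak dog ant lime hen]
  13. access ant: HIT. Next use of ant: step 16. Cache: [yak dog ant lime hen]
  14. access yak: HIT. Next use of yak: step 19. Cache: [yak dog ant lime hen]
  15. access dog: HIT. Next use of dog: step 17. Cache: [yak dog ant lime hen]
  16. access ant: HIT. Next use of ant: step 20. Cache: [yak dog ant lime hen]
  17. access dog: HIT. Next use of dog: step 24. Cache: [yak dog ant lime hen]
  18. access lime: HIT. Next use of lime: step 22. Cache: [yak dog ant lime hen]
  19. access yak: HIT. Next use of yak: step 32. Cache: [yak dog ant lime hen]
  20. access ant: HIT. Next use of ant: step 23. Cache: [yak dog ant lime hen]
  21. access peach: MISS, evict hen (next use: never). Cache: [yak dog ant lime peach]
  22. access lime: HIT. Next use of lime: step 31. Cache: [yak dog ant lime peach]
  23. access ant: HIT. Next use of ant: step 29. Cache: [yak dog ant lime peach]
  24. access dog: HIT. Next use of dog: step 25. Cache: [yak dog ant lime peach]
  25. access dog: HIT. Next use of dog: never. Cache: [yak dog ant lime peach]
  26. access peach: HIT. Next use of peach: step 27. Cache: [yak dog ant lime peach]
  27. access peach: HIT. Next use of peach: step 28. Cache: [yak dog ant lime peach]
  28. access peach: HIT. Next use of peach: step 33. Cache: [yak dog ant lime peach]
  29. access ant: HIT. Next use of ant: step 30. Cache: [yak dog ant lime peach]
  30. access ant: HIT. Next use of ant: never. Cache: [yak dog ant lime peach]
  31. access lime: HIT. Next use of lime: never. Cache: [yak dog ant lime peach]
  32. access yak: HIT. Next use of yak: never. Cache: [yak dog ant lime peach]
  33. access peach: HIT. Next use of peach: never. Cache: [yak dog ant lime peach]
Total: 26 hits, 7 misses, 2 evictions

Answer: 2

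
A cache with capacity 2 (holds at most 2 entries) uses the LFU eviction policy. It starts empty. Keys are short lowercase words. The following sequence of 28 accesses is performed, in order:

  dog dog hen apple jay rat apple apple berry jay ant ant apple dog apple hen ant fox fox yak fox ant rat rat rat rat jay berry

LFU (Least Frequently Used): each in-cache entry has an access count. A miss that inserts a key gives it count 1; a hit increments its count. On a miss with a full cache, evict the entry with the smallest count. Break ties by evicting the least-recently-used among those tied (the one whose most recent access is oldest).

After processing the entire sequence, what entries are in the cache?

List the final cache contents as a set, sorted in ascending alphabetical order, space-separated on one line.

Answer: berry rat

Derivation:
LFU simulation (capacity=2):
  1. access dog: MISS. Cache: [dog(c=1)]
  2. access dog: HIT, count now 2. Cache: [dog(c=2)]
  3. access hen: MISS. Cache: [hen(c=1) dog(c=2)]
  4. access apple: MISS, evict hen(c=1). Cache: [apple(c=1) dog(c=2)]
  5. access jay: MISS, evict apple(c=1). Cache: [jay(c=1) dog(c=2)]
  6. access rat: MISS, evict jay(c=1). Cache: [rat(c=1) dog(c=2)]
  7. access apple: MISS, evict rat(c=1). Cache: [apple(c=1) dog(c=2)]
  8. access apple: HIT, count now 2. Cache: [dog(c=2) apple(c=2)]
  9. access berry: MISS, evict dog(c=2). Cache: [berry(c=1) apple(c=2)]
  10. access jay: MISS, evict berry(c=1). Cache: [jay(c=1) apple(c=2)]
  11. access ant: MISS, evict jay(c=1). Cache: [ant(c=1) apple(c=2)]
  12. access ant: HIT, count now 2. Cache: [apple(c=2) ant(c=2)]
  13. access apple: HIT, count now 3. Cache: [ant(c=2) apple(c=3)]
  14. access dog: MISS, evict ant(c=2). Cache: [dog(c=1) apple(c=3)]
  15. access apple: HIT, count now 4. Cache: [dog(c=1) apple(c=4)]
  16. access hen: MISS, evict dog(c=1). Cache: [hen(c=1) apple(c=4)]
  17. access ant: MISS, evict hen(c=1). Cache: [ant(c=1) apple(c=4)]
  18. access fox: MISS, evict ant(c=1). Cache: [fox(c=1) apple(c=4)]
  19. access fox: HIT, count now 2. Cache: [fox(c=2) apple(c=4)]
  20. access yak: MISS, evict fox(c=2). Cache: [yak(c=1) apple(c=4)]
  21. access fox: MISS, evict yak(c=1). Cache: [fox(c=1) apple(c=4)]
  22. access ant: MISS, evict fox(c=1). Cache: [ant(c=1) apple(c=4)]
  23. access rat: MISS, evict ant(c=1). Cache: [rat(c=1) apple(c=4)]
  24. access rat: HIT, count now 2. Cache: [rat(c=2) apple(c=4)]
  25. access rat: HIT, count now 3. Cache: [rat(c=3) apple(c=4)]
  26. access rat: HIT, count now 4. Cache: [apple(c=4) rat(c=4)]
  27. access jay: MISS, evict apple(c=4). Cache: [jay(c=1) rat(c=4)]
  28. access berry: MISS, evict jay(c=1). Cache: [berry(c=1) rat(c=4)]
Total: 9 hits, 19 misses, 17 evictions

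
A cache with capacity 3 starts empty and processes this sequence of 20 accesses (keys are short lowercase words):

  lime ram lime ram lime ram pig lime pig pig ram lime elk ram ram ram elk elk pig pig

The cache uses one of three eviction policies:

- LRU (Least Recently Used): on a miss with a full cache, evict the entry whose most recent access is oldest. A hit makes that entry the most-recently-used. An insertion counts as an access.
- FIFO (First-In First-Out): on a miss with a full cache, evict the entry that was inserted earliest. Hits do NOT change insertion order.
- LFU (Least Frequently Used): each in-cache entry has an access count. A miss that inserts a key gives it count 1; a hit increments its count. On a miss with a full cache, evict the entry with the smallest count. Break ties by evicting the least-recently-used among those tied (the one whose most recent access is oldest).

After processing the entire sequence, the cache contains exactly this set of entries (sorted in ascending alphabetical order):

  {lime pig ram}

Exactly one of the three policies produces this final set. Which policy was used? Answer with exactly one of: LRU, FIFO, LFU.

Answer: LFU

Derivation:
Simulating under each policy and comparing final sets:
  LRU: final set = {elk pig ram} -> differs
  FIFO: final set = {elk pig ram} -> differs
  LFU: final set = {lime pig ram} -> MATCHES target
Only LFU produces the target set.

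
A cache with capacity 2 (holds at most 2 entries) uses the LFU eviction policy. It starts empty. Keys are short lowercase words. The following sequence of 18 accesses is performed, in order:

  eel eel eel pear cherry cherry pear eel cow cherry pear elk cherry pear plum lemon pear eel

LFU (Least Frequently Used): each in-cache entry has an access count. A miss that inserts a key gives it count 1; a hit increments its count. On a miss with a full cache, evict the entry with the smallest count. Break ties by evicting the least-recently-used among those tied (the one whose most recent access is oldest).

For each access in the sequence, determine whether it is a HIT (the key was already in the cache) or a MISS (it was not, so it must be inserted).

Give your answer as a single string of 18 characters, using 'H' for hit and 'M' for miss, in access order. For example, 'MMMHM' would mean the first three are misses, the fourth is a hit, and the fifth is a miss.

LFU simulation (capacity=2):
  1. access eel: MISS. Cache: [eel(c=1)]
  2. access eel: HIT, count now 2. Cache: [eel(c=2)]
  3. access eel: HIT, count now 3. Cache: [eel(c=3)]
  4. access pear: MISS. Cache: [pear(c=1) eel(c=3)]
  5. access cherry: MISS, evict pear(c=1). Cache: [cherry(c=1) eel(c=3)]
  6. access cherry: HIT, count now 2. Cache: [cherry(c=2) eel(c=3)]
  7. access pear: MISS, evict cherry(c=2). Cache: [pear(c=1) eel(c=3)]
  8. access eel: HIT, count now 4. Cache: [pear(c=1) eel(c=4)]
  9. access cow: MISS, evict pear(c=1). Cache: [cow(c=1) eel(c=4)]
  10. access cherry: MISS, evict cow(c=1). Cache: [cherry(c=1) eel(c=4)]
  11. access pear: MISS, evict cherry(c=1). Cache: [pear(c=1) eel(c=4)]
  12. access elk: MISS, evict pear(c=1). Cache: [elk(c=1) eel(c=4)]
  13. access cherry: MISS, evict elk(c=1). Cache: [cherry(c=1) eel(c=4)]
  14. access pear: MISS, evict cherry(c=1). Cache: [pear(c=1) eel(c=4)]
  15. access plum: MISS, evict pear(c=1). Cache: [plum(c=1) eel(c=4)]
  16. access lemon: MISS, evict plum(c=1). Cache: [lemon(c=1) eel(c=4)]
  17. access pear: MISS, evict lemon(c=1). Cache: [pear(c=1) eel(c=4)]
  18. access eel: HIT, count now 5. Cache: [pear(c=1) eel(c=5)]
Total: 5 hits, 13 misses, 11 evictions

Answer: MHHMMHMHMMMMMMMMMH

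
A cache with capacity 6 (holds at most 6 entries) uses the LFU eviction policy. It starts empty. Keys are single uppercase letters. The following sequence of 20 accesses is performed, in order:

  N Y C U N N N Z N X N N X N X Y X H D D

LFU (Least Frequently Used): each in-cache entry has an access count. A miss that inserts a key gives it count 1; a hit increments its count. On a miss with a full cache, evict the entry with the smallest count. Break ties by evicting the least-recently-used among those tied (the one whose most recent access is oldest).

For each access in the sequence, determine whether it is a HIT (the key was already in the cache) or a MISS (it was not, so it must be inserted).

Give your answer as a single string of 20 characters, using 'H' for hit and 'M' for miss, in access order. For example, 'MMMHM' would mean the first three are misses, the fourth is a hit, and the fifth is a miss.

Answer: MMMMHHHMHMHHHHHHHMMH

Derivation:
LFU simulation (capacity=6):
  1. access N: MISS. Cache: [N(c=1)]
  2. access Y: MISS. Cache: [N(c=1) Y(c=1)]
  3. access C: MISS. Cache: [N(c=1) Y(c=1) C(c=1)]
  4. access U: MISS. Cache: [N(c=1) Y(c=1) C(c=1) U(c=1)]
  5. access N: HIT, count now 2. Cache: [Y(c=1) C(c=1) U(c=1) N(c=2)]
  6. access N: HIT, count now 3. Cache: [Y(c=1) C(c=1) U(c=1) N(c=3)]
  7. access N: HIT, count now 4. Cache: [Y(c=1) C(c=1) U(c=1) N(c=4)]
  8. access Z: MISS. Cache: [Y(c=1) C(c=1) U(c=1) Z(c=1) N(c=4)]
  9. access N: HIT, count now 5. Cache: [Y(c=1) C(c=1) U(c=1) Z(c=1) N(c=5)]
  10. access X: MISS. Cache: [Y(c=1) C(c=1) U(c=1) Z(c=1) X(c=1) N(c=5)]
  11. access N: HIT, count now 6. Cache: [Y(c=1) C(c=1) U(c=1) Z(c=1) X(c=1) N(c=6)]
  12. access N: HIT, count now 7. Cache: [Y(c=1) C(c=1) U(c=1) Z(c=1) X(c=1) N(c=7)]
  13. access X: HIT, count now 2. Cache: [Y(c=1) C(c=1) U(c=1) Z(c=1) X(c=2) N(c=7)]
  14. access N: HIT, count now 8. Cache: [Y(c=1) C(c=1) U(c=1) Z(c=1) X(c=2) N(c=8)]
  15. access X: HIT, count now 3. Cache: [Y(c=1) C(c=1) U(c=1) Z(c=1) X(c=3) N(c=8)]
  16. access Y: HIT, count now 2. Cache: [C(c=1) U(c=1) Z(c=1) Y(c=2) X(c=3) N(c=8)]
  17. access X: HIT, count now 4. Cache: [C(c=1) U(c=1) Z(c=1) Y(c=2) X(c=4) N(c=8)]
  18. access H: MISS, evict C(c=1). Cache: [U(c=1) Z(c=1) H(c=1) Y(c=2) X(c=4) N(c=8)]
  19. access D: MISS, evict U(c=1). Cache: [Z(c=1) H(c=1) D(c=1) Y(c=2) X(c=4) N(c=8)]
  20. access D: HIT, count now 2. Cache: [Z(c=1) H(c=1) Y(c=2) D(c=2) X(c=4) N(c=8)]
Total: 12 hits, 8 misses, 2 evictions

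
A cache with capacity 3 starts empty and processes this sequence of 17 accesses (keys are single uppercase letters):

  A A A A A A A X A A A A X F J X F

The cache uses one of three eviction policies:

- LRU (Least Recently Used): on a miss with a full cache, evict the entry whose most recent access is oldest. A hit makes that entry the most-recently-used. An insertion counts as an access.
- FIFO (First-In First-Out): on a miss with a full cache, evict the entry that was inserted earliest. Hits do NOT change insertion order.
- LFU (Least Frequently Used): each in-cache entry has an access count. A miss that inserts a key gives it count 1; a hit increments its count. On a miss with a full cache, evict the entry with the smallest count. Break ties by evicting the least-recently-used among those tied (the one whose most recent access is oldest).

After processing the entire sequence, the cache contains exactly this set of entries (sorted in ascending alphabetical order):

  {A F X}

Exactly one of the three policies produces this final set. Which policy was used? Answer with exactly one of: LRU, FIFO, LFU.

Simulating under each policy and comparing final sets:
  LRU: final set = {F J X} -> differs
  FIFO: final set = {F J X} -> differs
  LFU: final set = {A F X} -> MATCHES target
Only LFU produces the target set.

Answer: LFU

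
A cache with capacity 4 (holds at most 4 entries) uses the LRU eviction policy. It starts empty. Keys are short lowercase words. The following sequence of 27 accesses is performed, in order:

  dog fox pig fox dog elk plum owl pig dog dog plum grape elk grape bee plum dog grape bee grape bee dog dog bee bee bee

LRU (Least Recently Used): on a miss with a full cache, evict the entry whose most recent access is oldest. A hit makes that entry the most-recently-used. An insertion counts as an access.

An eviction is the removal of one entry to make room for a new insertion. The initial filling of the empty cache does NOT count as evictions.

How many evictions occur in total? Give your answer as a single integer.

Answer: 8

Derivation:
LRU simulation (capacity=4):
  1. access dog: MISS. Cache (LRU->MRU): [dog]
  2. access fox: MISS. Cache (LRU->MRU): [dog fox]
  3. access pig: MISS. Cache (LRU->MRU): [dog fox pig]
  4. access fox: HIT. Cache (LRU->MRU): [dog pig fox]
  5. access dog: HIT. Cache (LRU->MRU): [pig fox dog]
  6. access elk: MISS. Cache (LRU->MRU): [pig fox dog elk]
  7. access plum: MISS, evict pig. Cache (LRU->MRU): [fox dog elk plum]
  8. access owl: MISS, evict fox. Cache (LRU->MRU): [dog elk plum owl]
  9. access pig: MISS, evict dog. Cache (LRU->MRU): [elk plum owl pig]
  10. access dog: MISS, evict elk. Cache (LRU->MRU): [plum owl pig dog]
  11. access dog: HIT. Cache (LRU->MRU): [plum owl pig dog]
  12. access plum: HIT. Cache (LRU->MRU): [owl pig dog plum]
  13. access grape: MISS, evict owl. Cache (LRU->MRU): [pig dog plum grape]
  14. access elk: MISS, evict pig. Cache (LRU->MRU): [dog plum grape elk]
  15. access grape: HIT. Cache (LRU->MRU): [dog plum elk grape]
  16. access bee: MISS, evict dog. Cache (LRU->MRU): [plum elk grape bee]
  17. access plum: HIT. Cache (LRU->MRU): [elk grape bee plum]
  18. access dog: MISS, evict elk. Cache (LRU->MRU): [grape bee plum dog]
  19. access grape: HIT. Cache (LRU->MRU): [bee plum dog grape]
  20. access bee: HIT. Cache (LRU->MRU): [plum dog grape bee]
  21. access grape: HIT. Cache (LRU->MRU): [plum dog bee grape]
  22. access bee: HIT. Cache (LRU->MRU): [plum dog grape bee]
  23. access dog: HIT. Cache (LRU->MRU): [plum grape bee dog]
  24. access dog: HIT. Cache (LRU->MRU): [plum grape bee dog]
  25. access bee: HIT. Cache (LRU->MRU): [plum grape dog bee]
  26. access bee: HIT. Cache (LRU->MRU): [plum grape dog bee]
  27. access bee: HIT. Cache (LRU->MRU): [plum grape dog bee]
Total: 15 hits, 12 misses, 8 evictions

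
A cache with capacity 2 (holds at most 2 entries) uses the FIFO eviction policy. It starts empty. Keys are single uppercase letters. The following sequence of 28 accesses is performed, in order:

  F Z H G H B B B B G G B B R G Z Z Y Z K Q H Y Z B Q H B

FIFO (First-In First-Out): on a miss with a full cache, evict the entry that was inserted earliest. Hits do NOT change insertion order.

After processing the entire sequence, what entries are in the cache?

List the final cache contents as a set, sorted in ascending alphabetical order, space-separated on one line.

Answer: B H

Derivation:
FIFO simulation (capacity=2):
  1. access F: MISS. Cache (old->new): [F]
  2. access Z: MISS. Cache (old->new): [F Z]
  3. access H: MISS, evict F. Cache (old->new): [Z H]
  4. access G: MISS, evict Z. Cache (old->new): [H G]
  5. access H: HIT. Cache (old->new): [H G]
  6. access B: MISS, evict H. Cache (old->new): [G B]
  7. access B: HIT. Cache (old->new): [G B]
  8. access B: HIT. Cache (old->new): [G B]
  9. access B: HIT. Cache (old->new): [G B]
  10. access G: HIT. Cache (old->new): [G B]
  11. access G: HIT. Cache (old->new): [G B]
  12. access B: HIT. Cache (old->new): [G B]
  13. access B: HIT. Cache (old->new): [G B]
  14. access R: MISS, evict G. Cache (old->new): [B R]
  15. access G: MISS, evict B. Cache (old->new): [R G]
  16. access Z: MISS, evict R. Cache (old->new): [G Z]
  17. access Z: HIT. Cache (old->new): [G Z]
  18. access Y: MISS, evict G. Cache (old->new): [Z Y]
  19. access Z: HIT. Cache (old->new): [Z Y]
  20. access K: MISS, evict Z. Cache (old->new): [Y K]
  21. access Q: MISS, evict Y. Cache (old->new): [K Q]
  22. access H: MISS, evict K. Cache (old->new): [Q H]
  23. access Y: MISS, evict Q. Cache (old->new): [H Y]
  24. access Z: MISS, evict H. Cache (old->new): [Y Z]
  25. access B: MISS, evict Y. Cache (old->new): [Z B]
  26. access Q: MISS, evict Z. Cache (old->new): [B Q]
  27. access H: MISS, evict B. Cache (old->new): [Q H]
  28. access B: MISS, evict Q. Cache (old->new): [H B]
Total: 10 hits, 18 misses, 16 evictions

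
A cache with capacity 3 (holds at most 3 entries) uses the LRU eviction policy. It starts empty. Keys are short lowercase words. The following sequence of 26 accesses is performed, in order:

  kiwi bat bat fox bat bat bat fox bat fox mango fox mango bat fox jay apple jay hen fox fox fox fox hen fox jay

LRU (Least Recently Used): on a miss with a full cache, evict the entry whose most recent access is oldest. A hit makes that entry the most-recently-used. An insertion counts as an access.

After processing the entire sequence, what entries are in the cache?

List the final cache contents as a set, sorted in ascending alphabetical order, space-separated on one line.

LRU simulation (capacity=3):
  1. access kiwi: MISS. Cache (LRU->MRU): [kiwi]
  2. access bat: MISS. Cache (LRU->MRU): [kiwi bat]
  3. access bat: HIT. Cache (LRU->MRU): [kiwi bat]
  4. access fox: MISS. Cache (LRU->MRU): [kiwi bat fox]
  5. access bat: HIT. Cache (LRU->MRU): [kiwi fox bat]
  6. access bat: HIT. Cache (LRU->MRU): [kiwi fox bat]
  7. access bat: HIT. Cache (LRU->MRU): [kiwi fox bat]
  8. access fox: HIT. Cache (LRU->MRU): [kiwi bat fox]
  9. access bat: HIT. Cache (LRU->MRU): [kiwi fox bat]
  10. access fox: HIT. Cache (LRU->MRU): [kiwi bat fox]
  11. access mango: MISS, evict kiwi. Cache (LRU->MRU): [bat fox mango]
  12. access fox: HIT. Cache (LRU->MRU): [bat mango fox]
  13. access mango: HIT. Cache (LRU->MRU): [bat fox mango]
  14. access bat: HIT. Cache (LRU->MRU): [fox mango bat]
  15. access fox: HIT. Cache (LRU->MRU): [mango bat fox]
  16. access jay: MISS, evict mango. Cache (LRU->MRU): [bat fox jay]
  17. access apple: MISS, evict bat. Cache (LRU->MRU): [fox jay apple]
  18. access jay: HIT. Cache (LRU->MRU): [fox apple jay]
  19. access hen: MISS, evict fox. Cache (LRU->MRU): [apple jay hen]
  20. access fox: MISS, evict apple. Cache (LRU->MRU): [jay hen fox]
  21. access fox: HIT. Cache (LRU->MRU): [jay hen fox]
  22. access fox: HIT. Cache (LRU->MRU): [jay hen fox]
  23. access fox: HIT. Cache (LRU->MRU): [jay hen fox]
  24. access hen: HIT. Cache (LRU->MRU): [jay fox hen]
  25. access fox: HIT. Cache (LRU->MRU): [jay hen fox]
  26. access jay: HIT. Cache (LRU->MRU): [hen fox jay]
Total: 18 hits, 8 misses, 5 evictions

Answer: fox hen jay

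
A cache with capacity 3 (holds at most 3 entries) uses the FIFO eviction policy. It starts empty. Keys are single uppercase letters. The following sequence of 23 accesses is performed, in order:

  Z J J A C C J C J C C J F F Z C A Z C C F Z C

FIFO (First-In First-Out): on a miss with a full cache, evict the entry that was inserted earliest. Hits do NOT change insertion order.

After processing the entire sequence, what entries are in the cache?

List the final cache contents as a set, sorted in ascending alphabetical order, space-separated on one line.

Answer: C F Z

Derivation:
FIFO simulation (capacity=3):
  1. access Z: MISS. Cache (old->new): [Z]
  2. access J: MISS. Cache (old->new): [Z J]
  3. access J: HIT. Cache (old->new): [Z J]
  4. access A: MISS. Cache (old->new): [Z J A]
  5. access C: MISS, evict Z. Cache (old->new): [J A C]
  6. access C: HIT. Cache (old->new): [J A C]
  7. access J: HIT. Cache (old->new): [J A C]
  8. access C: HIT. Cache (old->new): [J A C]
  9. access J: HIT. Cache (old->new): [J A C]
  10. access C: HIT. Cache (old->new): [J A C]
  11. access C: HIT. Cache (old->new): [J A C]
  12. access J: HIT. Cache (old->new): [J A C]
  13. access F: MISS, evict J. Cache (old->new): [A C F]
  14. access F: HIT. Cache (old->new): [A C F]
  15. access Z: MISS, evict A. Cache (old->new): [C F Z]
  16. access C: HIT. Cache (old->new): [C F Z]
  17. access A: MISS, evict C. Cache (old->new): [F Z A]
  18. access Z: HIT. Cache (old->new): [F Z A]
  19. access C: MISS, evict F. Cache (old->new): [Z A C]
  20. access C: HIT. Cache (old->new): [Z A C]
  21. access F: MISS, evict Z. Cache (old->new): [A C F]
  22. access Z: MISS, evict A. Cache (old->new): [C F Z]
  23. access C: HIT. Cache (old->new): [C F Z]
Total: 13 hits, 10 misses, 7 evictions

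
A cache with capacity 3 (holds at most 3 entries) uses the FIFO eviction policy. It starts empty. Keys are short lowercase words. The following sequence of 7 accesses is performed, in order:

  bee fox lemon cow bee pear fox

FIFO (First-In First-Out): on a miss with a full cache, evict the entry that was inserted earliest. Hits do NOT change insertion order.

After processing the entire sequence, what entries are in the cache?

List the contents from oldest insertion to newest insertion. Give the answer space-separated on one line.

FIFO simulation (capacity=3):
  1. access bee: MISS. Cache (old->new): [bee]
  2. access fox: MISS. Cache (old->new): [bee fox]
  3. access lemon: MISS. Cache (old->new): [bee fox lemon]
  4. access cow: MISS, evict bee. Cache (old->new): [fox lemon cow]
  5. access bee: MISS, evict fox. Cache (old->new): [lemon cow bee]
  6. access pear: MISS, evict lemon. Cache (old->new): [cow bee pear]
  7. access fox: MISS, evict cow. Cache (old->new): [bee pear fox]
Total: 0 hits, 7 misses, 4 evictions

Answer: bee pear fox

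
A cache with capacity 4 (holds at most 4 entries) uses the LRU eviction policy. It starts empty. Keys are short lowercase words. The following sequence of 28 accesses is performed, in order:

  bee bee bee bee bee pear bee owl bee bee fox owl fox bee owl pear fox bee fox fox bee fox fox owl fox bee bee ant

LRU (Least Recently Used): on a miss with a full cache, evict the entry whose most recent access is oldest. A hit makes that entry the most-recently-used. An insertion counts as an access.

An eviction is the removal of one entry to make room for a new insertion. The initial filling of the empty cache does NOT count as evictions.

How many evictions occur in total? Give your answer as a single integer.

LRU simulation (capacity=4):
  1. access bee: MISS. Cache (LRU->MRU): [bee]
  2. access bee: HIT. Cache (LRU->MRU): [bee]
  3. access bee: HIT. Cache (LRU->MRU): [bee]
  4. access bee: HIT. Cache (LRU->MRU): [bee]
  5. access bee: HIT. Cache (LRU->MRU): [bee]
  6. access pear: MISS. Cache (LRU->MRU): [bee pear]
  7. access bee: HIT. Cache (LRU->MRU): [pear bee]
  8. access owl: MISS. Cache (LRU->MRU): [pear bee owl]
  9. access bee: HIT. Cache (LRU->MRU): [pear owl bee]
  10. access bee: HIT. Cache (LRU->MRU): [pear owl bee]
  11. access fox: MISS. Cache (LRU->MRU): [pear owl bee fox]
  12. access owl: HIT. Cache (LRU->MRU): [pear bee fox owl]
  13. access fox: HIT. Cache (LRU->MRU): [pear bee owl fox]
  14. access bee: HIT. Cache (LRU->MRU): [pear owl fox bee]
  15. access owl: HIT. Cache (LRU->MRU): [pear fox bee owl]
  16. access pear: HIT. Cache (LRU->MRU): [fox bee owl pear]
  17. access fox: HIT. Cache (LRU->MRU): [bee owl pear fox]
  18. access bee: HIT. Cache (LRU->MRU): [owl pear fox bee]
  19. access fox: HIT. Cache (LRU->MRU): [owl pear bee fox]
  20. access fox: HIT. Cache (LRU->MRU): [owl pear bee fox]
  21. access bee: HIT. Cache (LRU->MRU): [owl pear fox bee]
  22. access fox: HIT. Cache (LRU->MRU): [owl pear bee fox]
  23. access fox: HIT. Cache (LRU->MRU): [owl pear bee fox]
  24. access owl: HIT. Cache (LRU->MRU): [pear bee fox owl]
  25. access fox: HIT. Cache (LRU->MRU): [pear bee owl fox]
  26. access bee: HIT. Cache (LRU->MRU): [pear owl fox bee]
  27. access bee: HIT. Cache (LRU->MRU): [pear owl fox bee]
  28. access ant: MISS, evict pear. Cache (LRU->MRU): [owl fox bee ant]
Total: 23 hits, 5 misses, 1 evictions

Answer: 1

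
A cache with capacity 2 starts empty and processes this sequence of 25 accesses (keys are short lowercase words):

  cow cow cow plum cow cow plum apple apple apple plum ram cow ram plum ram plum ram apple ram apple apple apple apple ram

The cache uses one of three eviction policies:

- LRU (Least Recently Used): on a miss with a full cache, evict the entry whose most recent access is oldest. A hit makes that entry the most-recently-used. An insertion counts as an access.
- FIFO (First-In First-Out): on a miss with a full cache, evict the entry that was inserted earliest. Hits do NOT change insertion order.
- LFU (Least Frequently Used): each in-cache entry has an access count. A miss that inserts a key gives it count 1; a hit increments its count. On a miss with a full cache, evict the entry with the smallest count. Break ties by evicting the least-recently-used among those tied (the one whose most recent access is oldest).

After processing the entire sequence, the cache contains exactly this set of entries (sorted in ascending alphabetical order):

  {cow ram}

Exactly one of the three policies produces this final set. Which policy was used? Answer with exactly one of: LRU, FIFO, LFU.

Answer: LFU

Derivation:
Simulating under each policy and comparing final sets:
  LRU: final set = {apple ram} -> differs
  FIFO: final set = {apple ram} -> differs
  LFU: final set = {cow ram} -> MATCHES target
Only LFU produces the target set.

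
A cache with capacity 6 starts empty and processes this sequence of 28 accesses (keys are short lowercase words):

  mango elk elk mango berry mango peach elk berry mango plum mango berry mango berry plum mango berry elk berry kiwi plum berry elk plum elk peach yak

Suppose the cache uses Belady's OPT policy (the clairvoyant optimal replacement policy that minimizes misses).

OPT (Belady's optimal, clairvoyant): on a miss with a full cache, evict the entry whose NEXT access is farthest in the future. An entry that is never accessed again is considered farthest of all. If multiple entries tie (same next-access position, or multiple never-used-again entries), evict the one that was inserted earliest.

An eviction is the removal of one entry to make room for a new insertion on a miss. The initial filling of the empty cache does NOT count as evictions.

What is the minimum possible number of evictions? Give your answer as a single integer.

Answer: 1

Derivation:
OPT (Belady) simulation (capacity=6):
  1. access mango: MISS. Cache: [mango]
  2. access elk: MISS. Cache: [mango elk]
  3. access elk: HIT. Next use of elk: step 8. Cache: [mango elk]
  4. access mango: HIT. Next use of mango: step 6. Cache: [mango elk]
  5. access berry: MISS. Cache: [mango elk berry]
  6. access mango: HIT. Next use of mango: step 10. Cache: [mango elk berry]
  7. access peach: MISS. Cache: [mango elk berry peach]
  8. access elk: HIT. Next use of elk: step 19. Cache: [mango elk berry peach]
  9. access berry: HIT. Next use of berry: step 13. Cache: [mango elk berry peach]
  10. access mango: HIT. Next use of mango: step 12. Cache: [mango elk berry peach]
  11. access plum: MISS. Cache: [mango elk berry peach plum]
  12. access mango: HIT. Next use of mango: step 14. Cache: [mango elk berry peach plum]
  13. access berry: HIT. Next use of berry: step 15. Cache: [mango elk berry peach plum]
  14. access mango: HIT. Next use of mango: step 17. Cache: [mango elk berry peach plum]
  15. access berry: HIT. Next use of berry: step 18. Cache: [mango elk berry peach plum]
  16. access plum: HIT. Next use of plum: step 22. Cache: [mango elk berry peach plum]
  17. access mango: HIT. Next use of mango: never. Cache: [mango elk berry peach plum]
  18. access berry: HIT. Next use of berry: step 20. Cache: [mango elk berry peach plum]
  19. access elk: HIT. Next use of elk: step 24. Cache: [mango elk berry peach plum]
  20. access berry: HIT. Next use of berry: step 23. Cache: [mango elk berry peach plum]
  21. access kiwi: MISS. Cache: [mango elk berry peach plum kiwi]
  22. access plum: HIT. Next use of plum: step 25. Cache: [mango elk berry peach plum kiwi]
  23. access berry: HIT. Next use of berry: never. Cache: [mango elk berry peach plum kiwi]
  24. access elk: HIT. Next use of elk: step 26. Cache: [mango elk berry peach plum kiwi]
  25. access plum: HIT. Next use of plum: never. Cache: [mango elk berry peach plum kiwi]
  26. access elk: HIT. Next use of elk: never. Cache: [mango elk berry peach plum kiwi]
  27. access peach: HIT. Next use of peach: never. Cache: [mango elk berry peach plum kiwi]
  28. access yak: MISS, evict mango (next use: never). Cache: [elk berry peach plum kiwi yak]
Total: 21 hits, 7 misses, 1 evictions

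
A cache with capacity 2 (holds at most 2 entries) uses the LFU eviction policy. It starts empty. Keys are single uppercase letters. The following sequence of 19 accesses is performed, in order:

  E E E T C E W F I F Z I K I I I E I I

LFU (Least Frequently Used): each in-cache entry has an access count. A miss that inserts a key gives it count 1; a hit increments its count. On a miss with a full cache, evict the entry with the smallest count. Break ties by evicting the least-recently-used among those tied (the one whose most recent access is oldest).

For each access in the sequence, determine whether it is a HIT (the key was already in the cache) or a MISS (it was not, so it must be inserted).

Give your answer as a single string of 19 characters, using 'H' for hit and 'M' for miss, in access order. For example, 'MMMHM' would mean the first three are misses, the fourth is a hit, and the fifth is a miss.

LFU simulation (capacity=2):
  1. access E: MISS. Cache: [E(c=1)]
  2. access E: HIT, count now 2. Cache: [E(c=2)]
  3. access E: HIT, count now 3. Cache: [E(c=3)]
  4. access T: MISS. Cache: [T(c=1) E(c=3)]
  5. access C: MISS, evict T(c=1). Cache: [C(c=1) E(c=3)]
  6. access E: HIT, count now 4. Cache: [C(c=1) E(c=4)]
  7. access W: MISS, evict C(c=1). Cache: [W(c=1) E(c=4)]
  8. access F: MISS, evict W(c=1). Cache: [F(c=1) E(c=4)]
  9. access I: MISS, evict F(c=1). Cache: [I(c=1) E(c=4)]
  10. access F: MISS, evict I(c=1). Cache: [F(c=1) E(c=4)]
  11. access Z: MISS, evict F(c=1). Cache: [Z(c=1) E(c=4)]
  12. access I: MISS, evict Z(c=1). Cache: [I(c=1) E(c=4)]
  13. access K: MISS, evict I(c=1). Cache: [K(c=1) E(c=4)]
  14. access I: MISS, evict K(c=1). Cache: [I(c=1) E(c=4)]
  15. access I: HIT, count now 2. Cache: [I(c=2) E(c=4)]
  16. access I: HIT, count now 3. Cache: [I(c=3) E(c=4)]
  17. access E: HIT, count now 5. Cache: [I(c=3) E(c=5)]
  18. access I: HIT, count now 4. Cache: [I(c=4) E(c=5)]
  19. access I: HIT, count now 5. Cache: [E(c=5) I(c=5)]
Total: 8 hits, 11 misses, 9 evictions

Answer: MHHMMHMMMMMMMMHHHHH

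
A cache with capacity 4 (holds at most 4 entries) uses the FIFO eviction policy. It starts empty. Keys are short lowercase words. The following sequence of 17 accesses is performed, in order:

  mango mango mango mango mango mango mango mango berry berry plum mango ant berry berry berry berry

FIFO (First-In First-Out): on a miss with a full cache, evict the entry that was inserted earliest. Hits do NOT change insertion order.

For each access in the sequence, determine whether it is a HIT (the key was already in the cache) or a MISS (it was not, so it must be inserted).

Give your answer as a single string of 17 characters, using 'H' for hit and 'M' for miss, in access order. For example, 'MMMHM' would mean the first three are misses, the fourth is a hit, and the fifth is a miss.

FIFO simulation (capacity=4):
  1. access mango: MISS. Cache (old->new): [mango]
  2. access mango: HIT. Cache (old->new): [mango]
  3. access mango: HIT. Cache (old->new): [mango]
  4. access mango: HIT. Cache (old->new): [mango]
  5. access mango: HIT. Cache (old->new): [mango]
  6. access mango: HIT. Cache (old->new): [mango]
  7. access mango: HIT. Cache (old->new): [mango]
  8. access mango: HIT. Cache (old->new): [mango]
  9. access berry: MISS. Cache (old->new): [mango berry]
  10. access berry: HIT. Cache (old->new): [mango berry]
  11. access plum: MISS. Cache (old->new): [mango berry plum]
  12. access mango: HIT. Cache (old->new): [mango berry plum]
  13. access ant: MISS. Cache (old->new): [mango berry plum ant]
  14. access berry: HIT. Cache (old->new): [mango berry plum ant]
  15. access berry: HIT. Cache (old->new): [mango berry plum ant]
  16. access berry: HIT. Cache (old->new): [mango berry plum ant]
  17. access berry: HIT. Cache (old->new): [mango berry plum ant]
Total: 13 hits, 4 misses, 0 evictions

Answer: MHHHHHHHMHMHMHHHH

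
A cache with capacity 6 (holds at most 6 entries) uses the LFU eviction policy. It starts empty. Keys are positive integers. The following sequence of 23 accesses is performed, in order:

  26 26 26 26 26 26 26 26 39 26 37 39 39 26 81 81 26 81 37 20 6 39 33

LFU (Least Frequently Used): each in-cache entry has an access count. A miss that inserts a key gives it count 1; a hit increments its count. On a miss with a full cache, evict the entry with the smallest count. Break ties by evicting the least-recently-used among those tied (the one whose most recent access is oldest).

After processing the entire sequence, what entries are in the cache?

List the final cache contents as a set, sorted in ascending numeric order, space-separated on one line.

LFU simulation (capacity=6):
  1. access 26: MISS. Cache: [26(c=1)]
  2. access 26: HIT, count now 2. Cache: [26(c=2)]
  3. access 26: HIT, count now 3. Cache: [26(c=3)]
  4. access 26: HIT, count now 4. Cache: [26(c=4)]
  5. access 26: HIT, count now 5. Cache: [26(c=5)]
  6. access 26: HIT, count now 6. Cache: [26(c=6)]
  7. access 26: HIT, count now 7. Cache: [26(c=7)]
  8. access 26: HIT, count now 8. Cache: [26(c=8)]
  9. access 39: MISS. Cache: [39(c=1) 26(c=8)]
  10. access 26: HIT, count now 9. Cache: [39(c=1) 26(c=9)]
  11. access 37: MISS. Cache: [39(c=1) 37(c=1) 26(c=9)]
  12. access 39: HIT, count now 2. Cache: [37(c=1) 39(c=2) 26(c=9)]
  13. access 39: HIT, count now 3. Cache: [37(c=1) 39(c=3) 26(c=9)]
  14. access 26: HIT, count now 10. Cache: [37(c=1) 39(c=3) 26(c=10)]
  15. access 81: MISS. Cache: [37(c=1) 81(c=1) 39(c=3) 26(c=10)]
  16. access 81: HIT, count now 2. Cache: [37(c=1) 81(c=2) 39(c=3) 26(c=10)]
  17. access 26: HIT, count now 11. Cache: [37(c=1) 81(c=2) 39(c=3) 26(c=11)]
  18. access 81: HIT, count now 3. Cache: [37(c=1) 39(c=3) 81(c=3) 26(c=11)]
  19. access 37: HIT, count now 2. Cache: [37(c=2) 39(c=3) 81(c=3) 26(c=11)]
  20. access 20: MISS. Cache: [20(c=1) 37(c=2) 39(c=3) 81(c=3) 26(c=11)]
  21. access 6: MISS. Cache: [20(c=1) 6(c=1) 37(c=2) 39(c=3) 81(c=3) 26(c=11)]
  22. access 39: HIT, count now 4. Cache: [20(c=1) 6(c=1) 37(c=2) 81(c=3) 39(c=4) 26(c=11)]
  23. access 33: MISS, evict 20(c=1). Cache: [6(c=1) 33(c=1) 37(c=2) 81(c=3) 39(c=4) 26(c=11)]
Total: 16 hits, 7 misses, 1 evictions

Answer: 6 26 33 37 39 81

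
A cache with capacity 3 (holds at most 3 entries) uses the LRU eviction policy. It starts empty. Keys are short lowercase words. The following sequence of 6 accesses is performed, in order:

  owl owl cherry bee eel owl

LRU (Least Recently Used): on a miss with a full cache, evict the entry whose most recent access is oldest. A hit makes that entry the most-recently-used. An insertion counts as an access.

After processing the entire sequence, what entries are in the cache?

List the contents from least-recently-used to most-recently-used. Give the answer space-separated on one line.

LRU simulation (capacity=3):
  1. access owl: MISS. Cache (LRU->MRU): [owl]
  2. access owl: HIT. Cache (LRU->MRU): [owl]
  3. access cherry: MISS. Cache (LRU->MRU): [owl cherry]
  4. access bee: MISS. Cache (LRU->MRU): [owl cherry bee]
  5. access eel: MISS, evict owl. Cache (LRU->MRU): [cherry bee eel]
  6. access owl: MISS, evict cherry. Cache (LRU->MRU): [bee eel owl]
Total: 1 hits, 5 misses, 2 evictions

Answer: bee eel owl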